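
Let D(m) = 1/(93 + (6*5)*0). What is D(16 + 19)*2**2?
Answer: 4/93 ≈ 0.043011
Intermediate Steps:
D(m) = 1/93 (D(m) = 1/(93 + 30*0) = 1/(93 + 0) = 1/93)
D(16 + 19)*2**2 = (1/93)*2**2 = (1/93)*4 = 4/93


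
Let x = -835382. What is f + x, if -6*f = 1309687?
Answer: -6321979/6 ≈ -1.0537e+6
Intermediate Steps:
f = -1309687/6 (f = -⅙*1309687 = -1309687/6 ≈ -2.1828e+5)
f + x = -1309687/6 - 835382 = -6321979/6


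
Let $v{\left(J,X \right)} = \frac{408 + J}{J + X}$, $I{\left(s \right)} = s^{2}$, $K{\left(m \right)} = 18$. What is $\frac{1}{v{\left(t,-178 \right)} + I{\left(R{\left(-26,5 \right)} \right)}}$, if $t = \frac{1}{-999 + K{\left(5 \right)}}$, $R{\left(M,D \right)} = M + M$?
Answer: $\frac{174619}{471769529} \approx 0.00037014$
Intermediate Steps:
$R{\left(M,D \right)} = 2 M$
$t = - \frac{1}{981}$ ($t = \frac{1}{-999 + 18} = \frac{1}{-981} = - \frac{1}{981} \approx -0.0010194$)
$v{\left(J,X \right)} = \frac{408 + J}{J + X}$
$\frac{1}{v{\left(t,-178 \right)} + I{\left(R{\left(-26,5 \right)} \right)}} = \frac{1}{\frac{408 - \frac{1}{981}}{- \frac{1}{981} - 178} + \left(2 \left(-26\right)\right)^{2}} = \frac{1}{\frac{1}{- \frac{174619}{981}} \cdot \frac{400247}{981} + \left(-52\right)^{2}} = \frac{1}{\left(- \frac{981}{174619}\right) \frac{400247}{981} + 2704} = \frac{1}{- \frac{400247}{174619} + 2704} = \frac{1}{\frac{471769529}{174619}} = \frac{174619}{471769529}$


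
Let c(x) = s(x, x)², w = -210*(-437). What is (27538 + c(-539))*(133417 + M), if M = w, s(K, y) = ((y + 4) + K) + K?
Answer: 592085755409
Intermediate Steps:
w = 91770
s(K, y) = 4 + y + 2*K (s(K, y) = ((4 + y) + K) + K = (4 + K + y) + K = 4 + y + 2*K)
c(x) = (4 + 3*x)² (c(x) = (4 + x + 2*x)² = (4 + 3*x)²)
M = 91770
(27538 + c(-539))*(133417 + M) = (27538 + (4 + 3*(-539))²)*(133417 + 91770) = (27538 + (4 - 1617)²)*225187 = (27538 + (-1613)²)*225187 = (27538 + 2601769)*225187 = 2629307*225187 = 592085755409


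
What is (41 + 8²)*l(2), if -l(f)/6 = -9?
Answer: 5670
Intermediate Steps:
l(f) = 54 (l(f) = -6*(-9) = 54)
(41 + 8²)*l(2) = (41 + 8²)*54 = (41 + 64)*54 = 105*54 = 5670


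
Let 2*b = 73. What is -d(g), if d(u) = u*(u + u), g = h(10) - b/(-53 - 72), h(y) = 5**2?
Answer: -39980329/31250 ≈ -1279.4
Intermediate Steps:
b = 73/2 (b = (1/2)*73 = 73/2 ≈ 36.500)
h(y) = 25
g = 6323/250 (g = 25 - 73/(2*(-53 - 72)) = 25 - 73/(2*(-125)) = 25 - 73*(-1)/(2*125) = 25 - 1*(-73/250) = 25 + 73/250 = 6323/250 ≈ 25.292)
d(u) = 2*u**2 (d(u) = u*(2*u) = 2*u**2)
-d(g) = -2*(6323/250)**2 = -2*39980329/62500 = -1*39980329/31250 = -39980329/31250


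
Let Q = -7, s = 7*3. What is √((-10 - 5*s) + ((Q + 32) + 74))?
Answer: 4*I ≈ 4.0*I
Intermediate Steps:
s = 21
√((-10 - 5*s) + ((Q + 32) + 74)) = √((-10 - 5*21) + ((-7 + 32) + 74)) = √((-10 - 105) + (25 + 74)) = √(-115 + 99) = √(-16) = 4*I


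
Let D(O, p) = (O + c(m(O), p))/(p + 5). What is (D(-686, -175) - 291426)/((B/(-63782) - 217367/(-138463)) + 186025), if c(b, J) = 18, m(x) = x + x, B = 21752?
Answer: -54690670043112454/34911216845033695 ≈ -1.5666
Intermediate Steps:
m(x) = 2*x
D(O, p) = (18 + O)/(5 + p) (D(O, p) = (O + 18)/(p + 5) = (18 + O)/(5 + p))
(D(-686, -175) - 291426)/((B/(-63782) - 217367/(-138463)) + 186025) = ((18 - 686)/(5 - 175) - 291426)/((21752/(-63782) - 217367/(-138463)) + 186025) = (-668/(-170) - 291426)/((21752*(-1/63782) - 217367*(-1/138463)) + 186025) = (-1/170*(-668) - 291426)/((-10876/31891 + 217367/138463) + 186025) = (334/85 - 291426)/(5426127409/4415723533 + 186025) = -24770876/(85*821440396353734/4415723533) = -24770876/85*4415723533/821440396353734 = -54690670043112454/34911216845033695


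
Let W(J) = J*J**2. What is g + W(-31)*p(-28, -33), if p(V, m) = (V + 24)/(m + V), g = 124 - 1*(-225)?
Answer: -97875/61 ≈ -1604.5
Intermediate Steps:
g = 349 (g = 124 + 225 = 349)
W(J) = J**3
p(V, m) = (24 + V)/(V + m)
g + W(-31)*p(-28, -33) = 349 + (-31)**3*((24 - 28)/(-28 - 33)) = 349 - 29791*(-4)/(-61) = 349 - (-29791)*(-4)/61 = 349 - 29791*4/61 = 349 - 119164/61 = -97875/61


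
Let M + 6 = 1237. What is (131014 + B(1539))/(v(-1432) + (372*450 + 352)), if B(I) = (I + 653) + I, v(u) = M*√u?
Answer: 2825467905/3788841307 - 165871095*I*√358/15155365228 ≈ 0.74573 - 0.20708*I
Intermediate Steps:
M = 1231 (M = -6 + 1237 = 1231)
v(u) = 1231*√u
B(I) = 653 + 2*I (B(I) = (653 + I) + I = 653 + 2*I)
(131014 + B(1539))/(v(-1432) + (372*450 + 352)) = (131014 + (653 + 2*1539))/(1231*√(-1432) + (372*450 + 352)) = (131014 + (653 + 3078))/(1231*(2*I*√358) + (167400 + 352)) = (131014 + 3731)/(2462*I*√358 + 167752) = 134745/(167752 + 2462*I*√358)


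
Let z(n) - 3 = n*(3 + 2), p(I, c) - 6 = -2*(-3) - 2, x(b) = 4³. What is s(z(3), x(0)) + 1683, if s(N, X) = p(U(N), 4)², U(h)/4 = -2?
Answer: 1783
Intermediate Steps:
U(h) = -8 (U(h) = 4*(-2) = -8)
x(b) = 64
p(I, c) = 10 (p(I, c) = 6 + (-2*(-3) - 2) = 6 + (6 - 2) = 6 + 4 = 10)
z(n) = 3 + 5*n (z(n) = 3 + n*(3 + 2) = 3 + n*5 = 3 + 5*n)
s(N, X) = 100 (s(N, X) = 10² = 100)
s(z(3), x(0)) + 1683 = 100 + 1683 = 1783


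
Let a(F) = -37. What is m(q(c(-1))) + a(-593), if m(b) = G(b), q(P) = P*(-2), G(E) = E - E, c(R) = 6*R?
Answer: -37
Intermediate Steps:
G(E) = 0
q(P) = -2*P
m(b) = 0
m(q(c(-1))) + a(-593) = 0 - 37 = -37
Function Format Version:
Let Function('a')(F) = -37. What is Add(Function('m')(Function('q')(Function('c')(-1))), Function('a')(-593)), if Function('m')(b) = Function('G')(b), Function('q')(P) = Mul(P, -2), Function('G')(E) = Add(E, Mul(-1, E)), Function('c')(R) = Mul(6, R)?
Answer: -37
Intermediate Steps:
Function('G')(E) = 0
Function('q')(P) = Mul(-2, P)
Function('m')(b) = 0
Add(Function('m')(Function('q')(Function('c')(-1))), Function('a')(-593)) = Add(0, -37) = -37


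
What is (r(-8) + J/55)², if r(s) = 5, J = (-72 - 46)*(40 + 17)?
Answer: 41615401/3025 ≈ 13757.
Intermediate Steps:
J = -6726 (J = -118*57 = -6726)
(r(-8) + J/55)² = (5 - 6726/55)² = (-6451/55)² = 41615401/3025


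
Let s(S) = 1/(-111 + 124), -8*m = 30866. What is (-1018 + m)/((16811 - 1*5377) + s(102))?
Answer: -253565/594572 ≈ -0.42647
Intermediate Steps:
m = -15433/4 (m = -⅛*30866 = -15433/4 ≈ -3858.3)
s(S) = 1/13
(-1018 + m)/((16811 - 1*5377) + s(102)) = (-1018 - 15433/4)/((16811 - 1*5377) + 1/13) = -19505/(4*((16811 - 5377) + 1/13)) = -19505/(4*(11434 + 1/13)) = -19505/(4*148643/13) = -19505/4*13/148643 = -253565/594572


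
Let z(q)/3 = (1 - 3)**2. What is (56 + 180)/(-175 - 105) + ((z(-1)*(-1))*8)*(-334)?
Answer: 2244421/70 ≈ 32063.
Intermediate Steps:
z(q) = 12 (z(q) = 3*(1 - 3)**2 = 3*(-2)**2 = 3*4 = 12)
(56 + 180)/(-175 - 105) + ((z(-1)*(-1))*8)*(-334) = (56 + 180)/(-175 - 105) + ((12*(-1))*8)*(-334) = 236/(-280) - 12*8*(-334) = 236*(-1/280) - 96*(-334) = -59/70 + 32064 = 2244421/70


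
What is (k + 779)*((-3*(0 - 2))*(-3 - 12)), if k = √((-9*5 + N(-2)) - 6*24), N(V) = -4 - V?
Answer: -70110 - 90*I*√191 ≈ -70110.0 - 1243.8*I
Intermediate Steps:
k = I*√191 (k = √((-9*5 + (-4 - 1*(-2))) - 6*24) = √((-45 + (-4 + 2)) - 144) = √((-45 - 2) - 144) = √(-47 - 144) = √(-191) = I*√191 ≈ 13.82*I)
(k + 779)*((-3*(0 - 2))*(-3 - 12)) = (I*√191 + 779)*((-3*(0 - 2))*(-3 - 12)) = (779 + I*√191)*(-3*(-2)*(-15)) = (779 + I*√191)*(6*(-15)) = (779 + I*√191)*(-90) = -70110 - 90*I*√191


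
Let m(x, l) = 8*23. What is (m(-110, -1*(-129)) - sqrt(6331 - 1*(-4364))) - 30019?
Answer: -29835 - sqrt(10695) ≈ -29938.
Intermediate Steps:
m(x, l) = 184
(m(-110, -1*(-129)) - sqrt(6331 - 1*(-4364))) - 30019 = (184 - sqrt(6331 - 1*(-4364))) - 30019 = (184 - sqrt(6331 + 4364)) - 30019 = (184 - sqrt(10695)) - 30019 = -29835 - sqrt(10695)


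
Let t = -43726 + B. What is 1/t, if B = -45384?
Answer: -1/89110 ≈ -1.1222e-5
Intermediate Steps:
t = -89110 (t = -43726 - 45384 = -89110)
1/t = 1/(-89110) = -1/89110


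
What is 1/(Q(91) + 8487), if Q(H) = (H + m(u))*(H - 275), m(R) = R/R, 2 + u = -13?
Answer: -1/8441 ≈ -0.00011847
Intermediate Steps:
u = -15 (u = -2 - 13 = -15)
m(R) = 1
Q(H) = (1 + H)*(-275 + H) (Q(H) = (H + 1)*(H - 275) = (1 + H)*(-275 + H))
1/(Q(91) + 8487) = 1/((-275 + 91² - 274*91) + 8487) = 1/((-275 + 8281 - 24934) + 8487) = 1/(-16928 + 8487) = 1/(-8441) = -1/8441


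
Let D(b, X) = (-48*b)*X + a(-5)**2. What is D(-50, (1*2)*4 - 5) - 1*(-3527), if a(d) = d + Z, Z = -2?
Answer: 10776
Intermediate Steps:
a(d) = -2 + d (a(d) = d - 2 = -2 + d)
D(b, X) = 49 - 48*X*b (D(b, X) = (-48*b)*X + (-2 - 5)**2 = -48*X*b + (-7)**2 = -48*X*b + 49 = 49 - 48*X*b)
D(-50, (1*2)*4 - 5) - 1*(-3527) = (49 - 48*((1*2)*4 - 5)*(-50)) - 1*(-3527) = (49 - 48*(2*4 - 5)*(-50)) + 3527 = (49 - 48*(8 - 5)*(-50)) + 3527 = (49 - 48*3*(-50)) + 3527 = (49 + 7200) + 3527 = 7249 + 3527 = 10776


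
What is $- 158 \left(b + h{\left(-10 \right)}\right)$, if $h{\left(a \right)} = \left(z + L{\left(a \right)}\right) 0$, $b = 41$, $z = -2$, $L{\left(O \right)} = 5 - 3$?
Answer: $-6478$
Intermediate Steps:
$L{\left(O \right)} = 2$ ($L{\left(O \right)} = 5 - 3 = 2$)
$h{\left(a \right)} = 0$ ($h{\left(a \right)} = \left(-2 + 2\right) 0 = 0 \cdot 0 = 0$)
$- 158 \left(b + h{\left(-10 \right)}\right) = - 158 \left(41 + 0\right) = \left(-158\right) 41 = -6478$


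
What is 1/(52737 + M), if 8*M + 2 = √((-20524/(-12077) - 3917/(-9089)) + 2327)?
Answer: 92620797147164/4884519760034790533 - 16*√438494517059683877/4884519760034790533 ≈ 1.8960e-5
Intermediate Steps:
M = -¼ + √438494517059683877/109767853 (M = -¼ + √((-20524/(-12077) - 3917/(-9089)) + 2327)/8 = -¼ + √((-20524*(-1/12077) - 3917*(-1/9089)) + 2327)/8 = -¼ + √((20524/12077 + 3917/9089) + 2327)/8 = -¼ + √(233848245/109767853 + 2327)/8 = -¼ + √(255663642176/109767853)/8 = -¼ + (8*√438494517059683877/109767853)/8 = -¼ + √438494517059683877/109767853 ≈ 5.7826)
1/(52737 + M) = 1/(52737 + (-¼ + √438494517059683877/109767853)) = 1/(210947/4 + √438494517059683877/109767853)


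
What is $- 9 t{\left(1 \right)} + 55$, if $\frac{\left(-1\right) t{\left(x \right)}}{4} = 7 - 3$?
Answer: $199$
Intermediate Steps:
$t{\left(x \right)} = -16$ ($t{\left(x \right)} = - 4 \left(7 - 3\right) = \left(-4\right) 4 = -16$)
$- 9 t{\left(1 \right)} + 55 = \left(-9\right) \left(-16\right) + 55 = 144 + 55 = 199$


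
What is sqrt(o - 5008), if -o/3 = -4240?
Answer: 4*sqrt(482) ≈ 87.818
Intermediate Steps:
o = 12720 (o = -3*(-4240) = 12720)
sqrt(o - 5008) = sqrt(12720 - 5008) = sqrt(7712) = 4*sqrt(482)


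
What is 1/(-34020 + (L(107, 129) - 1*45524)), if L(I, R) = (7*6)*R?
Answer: -1/74126 ≈ -1.3491e-5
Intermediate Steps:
L(I, R) = 42*R
1/(-34020 + (L(107, 129) - 1*45524)) = 1/(-34020 + (42*129 - 1*45524)) = 1/(-34020 + (5418 - 45524)) = 1/(-34020 - 40106) = 1/(-74126) = -1/74126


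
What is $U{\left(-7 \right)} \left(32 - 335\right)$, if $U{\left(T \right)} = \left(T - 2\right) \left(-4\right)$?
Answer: $-10908$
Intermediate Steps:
$U{\left(T \right)} = 8 - 4 T$ ($U{\left(T \right)} = \left(-2 + T\right) \left(-4\right) = 8 - 4 T$)
$U{\left(-7 \right)} \left(32 - 335\right) = \left(8 - -28\right) \left(32 - 335\right) = \left(8 + 28\right) \left(-303\right) = 36 \left(-303\right) = -10908$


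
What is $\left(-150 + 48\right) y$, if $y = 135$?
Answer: $-13770$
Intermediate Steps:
$\left(-150 + 48\right) y = \left(-150 + 48\right) 135 = \left(-102\right) 135 = -13770$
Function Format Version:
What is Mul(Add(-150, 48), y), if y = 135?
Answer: -13770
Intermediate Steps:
Mul(Add(-150, 48), y) = Mul(Add(-150, 48), 135) = Mul(-102, 135) = -13770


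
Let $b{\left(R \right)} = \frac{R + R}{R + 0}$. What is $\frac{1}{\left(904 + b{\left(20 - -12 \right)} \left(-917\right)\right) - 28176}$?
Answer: $- \frac{1}{29106} \approx -3.4357 \cdot 10^{-5}$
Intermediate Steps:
$b{\left(R \right)} = 2$ ($b{\left(R \right)} = \frac{2 R}{R} = 2$)
$\frac{1}{\left(904 + b{\left(20 - -12 \right)} \left(-917\right)\right) - 28176} = \frac{1}{\left(904 + 2 \left(-917\right)\right) - 28176} = \frac{1}{\left(904 - 1834\right) - 28176} = \frac{1}{-930 - 28176} = \frac{1}{-29106} = - \frac{1}{29106}$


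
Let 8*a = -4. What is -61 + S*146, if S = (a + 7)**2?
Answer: 12215/2 ≈ 6107.5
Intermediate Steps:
a = -1/2 (a = (1/8)*(-4) = -1/2 ≈ -0.50000)
S = 169/4 (S = (-1/2 + 7)**2 = (13/2)**2 = 169/4 ≈ 42.250)
-61 + S*146 = -61 + (169/4)*146 = -61 + 12337/2 = 12215/2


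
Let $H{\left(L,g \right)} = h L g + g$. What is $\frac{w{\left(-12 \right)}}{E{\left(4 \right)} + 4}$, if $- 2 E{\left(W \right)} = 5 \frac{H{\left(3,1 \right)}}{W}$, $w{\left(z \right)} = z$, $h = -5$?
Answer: $- \frac{16}{17} \approx -0.94118$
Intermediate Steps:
$H{\left(L,g \right)} = g - 5 L g$ ($H{\left(L,g \right)} = - 5 L g + g = g - 5 L g$)
$E{\left(W \right)} = \frac{35}{W}$ ($E{\left(W \right)} = - \frac{5 \frac{1 \left(1 - 15\right)}{W}}{2} = - \frac{5 \frac{1 \left(-14\right)}{W}}{2} = - \frac{5 \left(- \frac{14}{W}\right)}{2} = - \frac{\left(-70\right) \frac{1}{W}}{2} = \frac{35}{W}$)
$\frac{w{\left(-12 \right)}}{E{\left(4 \right)} + 4} = \frac{1}{\frac{35}{4} + 4} \left(-12\right) = \frac{1}{\frac{51}{4}} \left(-12\right) = \frac{4}{51} \left(-12\right) = - \frac{16}{17}$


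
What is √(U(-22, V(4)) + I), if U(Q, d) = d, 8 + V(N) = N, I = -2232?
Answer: 2*I*√559 ≈ 47.286*I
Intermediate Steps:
V(N) = -8 + N
√(U(-22, V(4)) + I) = √((-8 + 4) - 2232) = √(-4 - 2232) = √(-2236) = 2*I*√559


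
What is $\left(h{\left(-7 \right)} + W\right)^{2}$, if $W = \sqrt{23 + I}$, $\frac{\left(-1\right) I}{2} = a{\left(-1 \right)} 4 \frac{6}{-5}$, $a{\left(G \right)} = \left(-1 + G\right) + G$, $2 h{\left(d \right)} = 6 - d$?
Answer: $\frac{729}{20} + \frac{13 i \sqrt{145}}{5} \approx 36.45 + 31.308 i$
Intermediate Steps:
$h{\left(d \right)} = 3 - \frac{d}{2}$ ($h{\left(d \right)} = \frac{6 - d}{2} = 3 - \frac{d}{2}$)
$a{\left(G \right)} = -1 + 2 G$
$I = - \frac{144}{5}$ ($I = - 2 \left(-1 + 2 \left(-1\right)\right) 4 \frac{6}{-5} = - 2 \left(-1 - 2\right) 4 \cdot 6 \left(- \frac{1}{5}\right) = - 2 \left(-3\right) 4 \left(- \frac{6}{5}\right) = - 2 \left(\left(-12\right) \left(- \frac{6}{5}\right)\right) = \left(-2\right) \frac{72}{5} = - \frac{144}{5} \approx -28.8$)
$W = \frac{i \sqrt{145}}{5}$ ($W = \sqrt{23 - \frac{144}{5}} = \sqrt{- \frac{29}{5}} = \frac{i \sqrt{145}}{5} \approx 2.4083 i$)
$\left(h{\left(-7 \right)} + W\right)^{2} = \left(\left(3 - - \frac{7}{2}\right) + \frac{i \sqrt{145}}{5}\right)^{2} = \left(\left(3 + \frac{7}{2}\right) + \frac{i \sqrt{145}}{5}\right)^{2} = \left(\frac{13}{2} + \frac{i \sqrt{145}}{5}\right)^{2}$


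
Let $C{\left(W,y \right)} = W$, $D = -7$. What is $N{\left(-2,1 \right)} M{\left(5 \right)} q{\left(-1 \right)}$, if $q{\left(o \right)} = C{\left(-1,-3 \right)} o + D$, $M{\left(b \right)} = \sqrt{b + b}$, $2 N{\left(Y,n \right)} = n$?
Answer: $- 3 \sqrt{10} \approx -9.4868$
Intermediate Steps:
$N{\left(Y,n \right)} = \frac{n}{2}$
$M{\left(b \right)} = \sqrt{2} \sqrt{b}$ ($M{\left(b \right)} = \sqrt{2 b} = \sqrt{2} \sqrt{b}$)
$q{\left(o \right)} = -7 - o$ ($q{\left(o \right)} = - o - 7 = -7 - o$)
$N{\left(-2,1 \right)} M{\left(5 \right)} q{\left(-1 \right)} = \frac{1}{2} \cdot 1 \sqrt{2} \sqrt{5} \left(-7 - -1\right) = \frac{\sqrt{10}}{2} \left(-7 + 1\right) = \frac{\sqrt{10}}{2} \left(-6\right) = - 3 \sqrt{10}$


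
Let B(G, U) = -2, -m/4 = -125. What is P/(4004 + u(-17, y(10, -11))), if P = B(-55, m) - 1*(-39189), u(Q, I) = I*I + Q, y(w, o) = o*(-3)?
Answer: 39187/5076 ≈ 7.7201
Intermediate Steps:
m = 500 (m = -4*(-125) = 500)
y(w, o) = -3*o
u(Q, I) = Q + I² (u(Q, I) = I² + Q = Q + I²)
P = 39187 (P = -2 - 1*(-39189) = -2 + 39189 = 39187)
P/(4004 + u(-17, y(10, -11))) = 39187/(4004 + (-17 + (-3*(-11))²)) = 39187/(4004 + (-17 + 33²)) = 39187/(4004 + (-17 + 1089)) = 39187/(4004 + 1072) = 39187/5076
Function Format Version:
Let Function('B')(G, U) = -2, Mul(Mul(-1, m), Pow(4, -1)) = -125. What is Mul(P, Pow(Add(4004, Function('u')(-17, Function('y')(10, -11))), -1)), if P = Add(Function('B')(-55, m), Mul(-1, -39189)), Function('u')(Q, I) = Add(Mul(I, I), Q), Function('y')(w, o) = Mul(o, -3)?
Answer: Rational(39187, 5076) ≈ 7.7201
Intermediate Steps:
m = 500 (m = Mul(-4, -125) = 500)
Function('y')(w, o) = Mul(-3, o)
Function('u')(Q, I) = Add(Q, Pow(I, 2)) (Function('u')(Q, I) = Add(Pow(I, 2), Q) = Add(Q, Pow(I, 2)))
P = 39187 (P = Add(-2, Mul(-1, -39189)) = Add(-2, 39189) = 39187)
Mul(P, Pow(Add(4004, Function('u')(-17, Function('y')(10, -11))), -1)) = Mul(39187, Pow(Add(4004, Add(-17, Pow(Mul(-3, -11), 2))), -1)) = Mul(39187, Pow(Add(4004, Add(-17, Pow(33, 2))), -1)) = Mul(39187, Pow(Add(4004, Add(-17, 1089)), -1)) = Mul(39187, Pow(Add(4004, 1072), -1)) = Mul(39187, Pow(5076, -1)) = Mul(39187, Rational(1, 5076)) = Rational(39187, 5076)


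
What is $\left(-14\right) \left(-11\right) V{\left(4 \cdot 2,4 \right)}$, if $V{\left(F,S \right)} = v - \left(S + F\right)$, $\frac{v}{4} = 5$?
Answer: $1232$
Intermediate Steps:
$v = 20$ ($v = 4 \cdot 5 = 20$)
$V{\left(F,S \right)} = 20 - F - S$ ($V{\left(F,S \right)} = 20 - \left(S + F\right) = 20 - \left(F + S\right) = 20 - F - S$)
$\left(-14\right) \left(-11\right) V{\left(4 \cdot 2,4 \right)} = \left(-14\right) \left(-11\right) \left(20 - 4 \cdot 2 - 4\right) = 154 \left(20 - 8 - 4\right) = 154 \cdot 8 = 1232$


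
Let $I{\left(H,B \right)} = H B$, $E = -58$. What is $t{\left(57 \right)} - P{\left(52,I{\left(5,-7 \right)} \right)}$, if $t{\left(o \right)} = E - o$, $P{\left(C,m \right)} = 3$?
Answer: $-118$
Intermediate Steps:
$I{\left(H,B \right)} = B H$
$t{\left(o \right)} = -58 - o$
$t{\left(57 \right)} - P{\left(52,I{\left(5,-7 \right)} \right)} = \left(-58 - 57\right) - 3 = -115 - 3 = -118$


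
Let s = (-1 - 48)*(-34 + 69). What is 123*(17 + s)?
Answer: -208854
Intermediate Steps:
s = -1715 (s = -49*35 = -1715)
123*(17 + s) = 123*(17 - 1715) = 123*(-1698) = -208854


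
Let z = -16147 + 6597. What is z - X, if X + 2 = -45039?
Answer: 35491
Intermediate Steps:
z = -9550
X = -45041 (X = -2 - 45039 = -45041)
z - X = -9550 - 1*(-45041) = -9550 + 45041 = 35491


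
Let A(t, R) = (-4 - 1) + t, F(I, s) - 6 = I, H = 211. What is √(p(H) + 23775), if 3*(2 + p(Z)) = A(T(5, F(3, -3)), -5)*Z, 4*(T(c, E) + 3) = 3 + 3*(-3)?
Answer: √831774/6 ≈ 152.00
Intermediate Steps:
F(I, s) = 6 + I
T(c, E) = -9/2 (T(c, E) = -3 + (3 + 3*(-3))/4 = -3 + (3 - 9)/4 = -3 + (¼)*(-6) = -3 - 3/2 = -9/2)
A(t, R) = -5 + t
p(Z) = -2 - 19*Z/6 (p(Z) = -2 + ((-5 - 9/2)*Z)/3 = -2 + (-19*Z/2)/3 = -2 - 19*Z/6)
√(p(H) + 23775) = √((-2 - 19/6*211) + 23775) = √((-2 - 4009/6) + 23775) = √(-4021/6 + 23775) = √(138629/6) = √831774/6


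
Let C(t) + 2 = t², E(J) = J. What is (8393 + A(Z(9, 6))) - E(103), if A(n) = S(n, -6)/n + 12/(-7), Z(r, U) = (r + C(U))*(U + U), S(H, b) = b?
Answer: 4989541/602 ≈ 8288.3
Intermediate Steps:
C(t) = -2 + t²
Z(r, U) = 2*U*(-2 + r + U²) (Z(r, U) = (r + (-2 + U²))*(U + U) = (-2 + r + U²)*(2*U) = 2*U*(-2 + r + U²))
A(n) = -12/7 - 6/n (A(n) = -6/n + 12/(-7) = -6/n + 12*(-⅐) = -6/n - 12/7 = -12/7 - 6/n)
(8393 + A(Z(9, 6))) - E(103) = (8393 + (-12/7 - 6*1/(12*(-2 + 9 + 6²)))) - 1*103 = (8393 + (-12/7 - 6*1/(12*(-2 + 9 + 36)))) - 103 = (8393 + (-12/7 - 6/(2*6*43))) - 103 = (8393 + (-12/7 - 6/516)) - 103 = (8393 + (-12/7 - 6*1/516)) - 103 = (8393 + (-12/7 - 1/86)) - 103 = (8393 - 1039/602) - 103 = 5051547/602 - 103 = 4989541/602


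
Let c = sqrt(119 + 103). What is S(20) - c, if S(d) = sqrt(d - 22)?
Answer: -sqrt(222) + I*sqrt(2) ≈ -14.9 + 1.4142*I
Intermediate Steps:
S(d) = sqrt(-22 + d)
c = sqrt(222) ≈ 14.900
S(20) - c = sqrt(-22 + 20) - sqrt(222) = sqrt(-2) - sqrt(222) = I*sqrt(2) - sqrt(222) = -sqrt(222) + I*sqrt(2)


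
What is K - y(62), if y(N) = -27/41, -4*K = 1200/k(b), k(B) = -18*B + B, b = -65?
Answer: 3507/9061 ≈ 0.38704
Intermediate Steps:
k(B) = -17*B
K = -60/221 (K = -300/((-17*(-65))) = -300/1105 = -¼*240/221 = -60/221 ≈ -0.27149)
y(N) = -27/41 (y(N) = -27*1/41 = -27/41)
K - y(62) = -60/221 - 1*(-27/41) = -60/221 + 27/41 = 3507/9061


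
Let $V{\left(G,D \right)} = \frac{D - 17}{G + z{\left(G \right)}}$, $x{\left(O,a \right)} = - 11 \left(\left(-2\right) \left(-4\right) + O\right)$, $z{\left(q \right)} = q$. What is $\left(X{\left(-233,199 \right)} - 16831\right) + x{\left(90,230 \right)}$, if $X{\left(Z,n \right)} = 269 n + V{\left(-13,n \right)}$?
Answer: $35615$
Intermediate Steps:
$x{\left(O,a \right)} = -88 - 11 O$ ($x{\left(O,a \right)} = - 11 \left(8 + O\right) = -88 - 11 O$)
$V{\left(G,D \right)} = \frac{-17 + D}{2 G}$ ($V{\left(G,D \right)} = \frac{D - 17}{G + G} = \frac{-17 + D}{2 G}$)
$X{\left(Z,n \right)} = \frac{17}{26} + \frac{6993 n}{26}$ ($X{\left(Z,n \right)} = 269 n + \frac{-17 + n}{2 \left(-13\right)} = 269 n + \frac{1}{2} \left(- \frac{1}{13}\right) \left(-17 + n\right) = 269 n - \left(- \frac{17}{26} + \frac{n}{26}\right) = \frac{17}{26} + \frac{6993 n}{26}$)
$\left(X{\left(-233,199 \right)} - 16831\right) + x{\left(90,230 \right)} = \left(\left(\frac{17}{26} + \frac{6993}{26} \cdot 199\right) - 16831\right) - 1078 = \left(\left(\frac{17}{26} + \frac{1391607}{26}\right) - 16831\right) - 1078 = \left(53524 - 16831\right) - 1078 = 36693 - 1078 = 35615$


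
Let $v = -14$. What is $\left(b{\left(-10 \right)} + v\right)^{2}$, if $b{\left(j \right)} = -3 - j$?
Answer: $49$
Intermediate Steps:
$\left(b{\left(-10 \right)} + v\right)^{2} = \left(\left(-3 - -10\right) - 14\right)^{2} = \left(\left(-3 + 10\right) - 14\right)^{2} = \left(7 - 14\right)^{2} = \left(-7\right)^{2} = 49$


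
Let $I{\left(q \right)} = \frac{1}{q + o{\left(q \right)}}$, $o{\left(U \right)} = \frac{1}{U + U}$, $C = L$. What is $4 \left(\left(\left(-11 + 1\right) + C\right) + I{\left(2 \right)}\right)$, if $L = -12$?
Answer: $- \frac{776}{9} \approx -86.222$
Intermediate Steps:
$C = -12$
$o{\left(U \right)} = \frac{1}{2 U}$
$I{\left(q \right)} = \frac{1}{q + \frac{1}{2 q}}$
$4 \left(\left(\left(-11 + 1\right) + C\right) + I{\left(2 \right)}\right) = 4 \left(\left(\left(-11 + 1\right) - 12\right) + 2 \cdot 2 \frac{1}{1 + 2 \cdot 2^{2}}\right) = 4 \left(\left(-10 - 12\right) + 2 \cdot 2 \frac{1}{1 + 2 \cdot 4}\right) = 4 \left(-22 + 2 \cdot 2 \frac{1}{1 + 8}\right) = 4 \left(-22 + 2 \cdot 2 \cdot \frac{1}{9}\right) = 4 \left(-22 + \frac{4}{9}\right) = 4 \left(- \frac{194}{9}\right) = - \frac{776}{9}$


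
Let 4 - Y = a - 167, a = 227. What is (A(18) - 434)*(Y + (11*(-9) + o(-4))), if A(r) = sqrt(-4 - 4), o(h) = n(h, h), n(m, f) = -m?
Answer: 65534 - 302*I*sqrt(2) ≈ 65534.0 - 427.09*I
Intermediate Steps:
o(h) = -h
A(r) = 2*I*sqrt(2) (A(r) = sqrt(-8) = 2*I*sqrt(2))
Y = -56 (Y = 4 - (227 - 167) = 4 - 1*60 = 4 - 60 = -56)
(A(18) - 434)*(Y + (11*(-9) + o(-4))) = (2*I*sqrt(2) - 434)*(-56 + (11*(-9) - 1*(-4))) = (-434 + 2*I*sqrt(2))*(-56 + (-99 + 4)) = (-434 + 2*I*sqrt(2))*(-56 - 95) = (-434 + 2*I*sqrt(2))*(-151) = 65534 - 302*I*sqrt(2)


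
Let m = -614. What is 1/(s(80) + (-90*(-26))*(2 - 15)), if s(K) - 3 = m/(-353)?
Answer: -353/10736587 ≈ -3.2878e-5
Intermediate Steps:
s(K) = 1673/353 (s(K) = 3 - 614/(-353) = 3 - 614*(-1/353) = 3 + 614/353 = 1673/353)
1/(s(80) + (-90*(-26))*(2 - 15)) = 1/(1673/353 + (-90*(-26))*(2 - 15)) = 1/(1673/353 + 2340*(-13)) = 1/(1673/353 - 30420) = 1/(-10736587/353) = -353/10736587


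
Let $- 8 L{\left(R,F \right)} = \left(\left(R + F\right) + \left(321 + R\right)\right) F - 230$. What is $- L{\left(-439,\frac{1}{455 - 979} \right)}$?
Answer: $- \frac{62860611}{2196608} \approx -28.617$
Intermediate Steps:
$L{\left(R,F \right)} = \frac{115}{4} - \frac{F \left(321 + F + 2 R\right)}{8}$ ($L{\left(R,F \right)} = - \frac{\left(\left(R + F\right) + \left(321 + R\right)\right) F - 230}{8} = - \frac{\left(\left(F + R\right) + \left(321 + R\right)\right) F - 230}{8} = - \frac{\left(321 + F + 2 R\right) F - 230}{8} = - \frac{F \left(321 + F + 2 R\right) - 230}{8} = - \frac{-230 + F \left(321 + F + 2 R\right)}{8} = \frac{115}{4} - \frac{F \left(321 + F + 2 R\right)}{8}$)
$- L{\left(-439,\frac{1}{455 - 979} \right)} = - (\frac{115}{4} - \frac{321}{8 \left(455 - 979\right)} - \frac{\left(\frac{1}{455 - 979}\right)^{2}}{8} - \frac{1}{4} \frac{1}{455 - 979} \left(-439\right)) = - (\frac{115}{4} - \frac{321}{8 \left(-524\right)} - \frac{\left(\frac{1}{-524}\right)^{2}}{8} - \frac{1}{4} \frac{1}{-524} \left(-439\right)) = - (\frac{115}{4} - - \frac{321}{4192} - \frac{\left(- \frac{1}{524}\right)^{2}}{8} - \left(- \frac{1}{2096}\right) \left(-439\right)) = - (\frac{115}{4} + \frac{321}{4192} - \frac{1}{2196608} - \frac{439}{2096}) = \left(-1\right) \frac{62860611}{2196608} = - \frac{62860611}{2196608}$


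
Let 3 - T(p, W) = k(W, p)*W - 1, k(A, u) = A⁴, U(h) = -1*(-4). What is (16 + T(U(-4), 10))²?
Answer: 9996000400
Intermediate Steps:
U(h) = 4
T(p, W) = 4 - W⁵ (T(p, W) = 3 - (W⁴*W - 1) = 3 - (W⁵ - 1) = 3 - (-1 + W⁵) = 3 + (1 - W⁵) = 4 - W⁵)
(16 + T(U(-4), 10))² = (16 + (4 - 1*10⁵))² = (16 + (4 - 1*100000))² = (16 + (4 - 100000))² = (16 - 99996)² = (-99980)² = 9996000400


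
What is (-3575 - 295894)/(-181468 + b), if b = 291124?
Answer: -99823/36552 ≈ -2.7310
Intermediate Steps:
(-3575 - 295894)/(-181468 + b) = (-3575 - 295894)/(-181468 + 291124) = -299469/109656 = -299469*1/109656 = -99823/36552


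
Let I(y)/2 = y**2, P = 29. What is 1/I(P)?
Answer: 1/1682 ≈ 0.00059453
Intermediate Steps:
I(y) = 2*y**2
1/I(P) = 1/(2*29**2) = 1/(2*841) = 1/1682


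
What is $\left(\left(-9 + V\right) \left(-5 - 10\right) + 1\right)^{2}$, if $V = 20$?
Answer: $26896$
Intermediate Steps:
$\left(\left(-9 + V\right) \left(-5 - 10\right) + 1\right)^{2} = \left(\left(-9 + 20\right) \left(-5 - 10\right) + 1\right)^{2} = \left(11 \left(-15\right) + 1\right)^{2} = \left(-165 + 1\right)^{2} = \left(-164\right)^{2} = 26896$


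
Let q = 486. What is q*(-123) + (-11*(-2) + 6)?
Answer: -59750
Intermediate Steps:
q*(-123) + (-11*(-2) + 6) = 486*(-123) + (-11*(-2) + 6) = -59778 + (22 + 6) = -59778 + 28 = -59750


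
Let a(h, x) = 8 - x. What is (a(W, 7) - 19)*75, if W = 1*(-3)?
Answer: -1350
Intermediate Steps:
W = -3
(a(W, 7) - 19)*75 = ((8 - 1*7) - 19)*75 = ((8 - 7) - 19)*75 = (1 - 19)*75 = -18*75 = -1350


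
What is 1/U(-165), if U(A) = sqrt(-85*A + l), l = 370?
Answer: sqrt(14395)/14395 ≈ 0.0083348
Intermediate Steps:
U(A) = sqrt(370 - 85*A) (U(A) = sqrt(-85*A + 370) = sqrt(370 - 85*A))
1/U(-165) = 1/(sqrt(370 - 85*(-165))) = 1/(sqrt(370 + 14025)) = 1/(sqrt(14395)) = sqrt(14395)/14395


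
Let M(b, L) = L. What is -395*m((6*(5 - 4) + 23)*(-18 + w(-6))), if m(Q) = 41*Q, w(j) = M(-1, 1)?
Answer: 7984135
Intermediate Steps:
w(j) = 1
-395*m((6*(5 - 4) + 23)*(-18 + w(-6))) = -16195*(6*(5 - 4) + 23)*(-18 + 1) = -16195*(6*1 + 23)*(-17) = -16195*(6 + 23)*(-17) = -16195*29*(-17) = -16195*(-493) = -395*(-20213) = 7984135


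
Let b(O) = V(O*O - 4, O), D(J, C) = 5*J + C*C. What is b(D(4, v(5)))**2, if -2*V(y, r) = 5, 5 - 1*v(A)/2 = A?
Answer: 25/4 ≈ 6.2500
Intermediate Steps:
v(A) = 10 - 2*A
V(y, r) = -5/2 (V(y, r) = -1/2*5 = -5/2)
D(J, C) = C**2 + 5*J (D(J, C) = 5*J + C**2 = C**2 + 5*J)
b(O) = -5/2
b(D(4, v(5)))**2 = (-5/2)**2 = 25/4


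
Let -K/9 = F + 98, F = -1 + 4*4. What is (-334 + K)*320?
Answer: -432320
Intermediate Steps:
F = 15 (F = -1 + 16 = 15)
K = -1017 (K = -9*(15 + 98) = -9*113 = -1017)
(-334 + K)*320 = (-334 - 1017)*320 = -1351*320 = -432320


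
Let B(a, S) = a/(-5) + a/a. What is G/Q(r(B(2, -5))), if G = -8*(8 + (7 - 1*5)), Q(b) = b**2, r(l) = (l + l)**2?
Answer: -3125/81 ≈ -38.580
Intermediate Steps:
B(a, S) = 1 - a/5 (B(a, S) = a*(-1/5) + 1 = -a/5 + 1 = 1 - a/5)
r(l) = 4*l**2 (r(l) = (2*l)**2 = 4*l**2)
G = -80 (G = -8*(8 + (7 - 5)) = -8*(8 + 2) = -8*10 = -80)
G/Q(r(B(2, -5))) = -80*1/(16*(1 - 1/5*2)**4) = -80*1/(16*(1 - 2/5)**4) = -80/((4*(3/5)**2)**2) = -80/((4*(9/25))**2) = -80/((36/25)**2) = -80/1296/625 = -80*625/1296 = -3125/81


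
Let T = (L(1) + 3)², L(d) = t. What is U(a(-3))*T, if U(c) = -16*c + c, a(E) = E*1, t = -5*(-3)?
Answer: 14580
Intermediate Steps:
t = 15
a(E) = E
L(d) = 15
U(c) = -15*c
T = 324 (T = (15 + 3)² = 18² = 324)
U(a(-3))*T = -15*(-3)*324 = 45*324 = 14580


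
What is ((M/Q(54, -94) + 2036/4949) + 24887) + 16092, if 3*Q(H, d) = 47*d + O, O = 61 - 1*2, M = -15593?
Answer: 294755896228/7190897 ≈ 40990.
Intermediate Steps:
O = 59 (O = 61 - 2 = 59)
Q(H, d) = 59/3 + 47*d/3 (Q(H, d) = (47*d + 59)/3 = (59 + 47*d)/3 = 59/3 + 47*d/3)
((M/Q(54, -94) + 2036/4949) + 24887) + 16092 = ((-15593/(59/3 + (47/3)*(-94)) + 2036/4949) + 24887) + 16092 = ((-15593/(59/3 - 4418/3) + 2036*(1/4949)) + 24887) + 16092 = ((-15593/(-1453) + 2036/4949) + 24887) + 16092 = ((-15593*(-1/1453) + 2036/4949) + 24887) + 16092 = ((15593/1453 + 2036/4949) + 24887) + 16092 = (80128065/7190897 + 24887) + 16092 = 179039981704/7190897 + 16092 = 294755896228/7190897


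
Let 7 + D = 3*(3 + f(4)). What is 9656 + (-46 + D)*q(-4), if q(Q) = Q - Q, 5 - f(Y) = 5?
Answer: 9656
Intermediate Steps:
f(Y) = 0 (f(Y) = 5 - 1*5 = 5 - 5 = 0)
q(Q) = 0
D = 2 (D = -7 + 3*(3 + 0) = -7 + 3*3 = -7 + 9 = 2)
9656 + (-46 + D)*q(-4) = 9656 + (-46 + 2)*0 = 9656 - 44*0 = 9656 + 0 = 9656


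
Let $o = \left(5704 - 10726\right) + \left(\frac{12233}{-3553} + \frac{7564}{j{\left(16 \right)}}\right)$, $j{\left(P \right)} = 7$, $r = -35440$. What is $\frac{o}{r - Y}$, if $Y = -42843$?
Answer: $- \frac{98112901}{184120013} \approx -0.53288$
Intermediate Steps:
$o = - \frac{98112901}{24871}$ ($o = \left(5704 - 10726\right) + \left(\frac{12233}{-3553} + \frac{7564}{7}\right) = -5022 + \left(12233 \left(- \frac{1}{3553}\right) + 7564 \cdot \frac{1}{7}\right) = -5022 + \left(- \frac{12233}{3553} + \frac{7564}{7}\right) = -5022 + \frac{26789261}{24871} = - \frac{98112901}{24871} \approx -3944.9$)
$\frac{o}{r - Y} = - \frac{98112901}{24871 \left(-35440 - -42843\right)} = - \frac{98112901}{24871 \left(-35440 + 42843\right)} = - \frac{98112901}{24871 \cdot 7403} = \left(- \frac{98112901}{24871}\right) \frac{1}{7403} = - \frac{98112901}{184120013}$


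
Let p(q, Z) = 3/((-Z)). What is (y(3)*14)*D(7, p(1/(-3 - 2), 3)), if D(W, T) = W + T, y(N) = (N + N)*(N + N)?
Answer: 3024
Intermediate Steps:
p(q, Z) = -3/Z (p(q, Z) = 3*(-1/Z) = -3/Z)
y(N) = 4*N**2 (y(N) = (2*N)*(2*N) = 4*N**2)
D(W, T) = T + W
(y(3)*14)*D(7, p(1/(-3 - 2), 3)) = ((4*3**2)*14)*(-3/3 + 7) = ((4*9)*14)*(-3*1/3 + 7) = (36*14)*(-1 + 7) = 504*6 = 3024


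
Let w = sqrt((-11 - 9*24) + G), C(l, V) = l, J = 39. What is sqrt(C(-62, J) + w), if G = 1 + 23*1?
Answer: sqrt(-62 + I*sqrt(203)) ≈ 0.8989 + 7.9251*I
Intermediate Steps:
G = 24 (G = 1 + 23 = 24)
w = I*sqrt(203) (w = sqrt((-11 - 9*24) + 24) = sqrt((-11 - 216) + 24) = sqrt(-227 + 24) = sqrt(-203) = I*sqrt(203) ≈ 14.248*I)
sqrt(C(-62, J) + w) = sqrt(-62 + I*sqrt(203))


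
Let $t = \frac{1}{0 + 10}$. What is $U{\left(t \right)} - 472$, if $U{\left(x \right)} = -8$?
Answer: $-480$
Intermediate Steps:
$t = \frac{1}{10} \approx 0.1$
$U{\left(t \right)} - 472 = -8 - 472 = -480$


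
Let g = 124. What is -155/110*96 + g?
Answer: -124/11 ≈ -11.273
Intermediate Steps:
-155/110*96 + g = -155/110*96 + 124 = -155*1/110*96 + 124 = -31/22*96 + 124 = -1488/11 + 124 = -124/11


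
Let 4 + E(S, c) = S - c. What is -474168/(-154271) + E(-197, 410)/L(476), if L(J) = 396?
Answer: 93510947/61091316 ≈ 1.5307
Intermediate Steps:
E(S, c) = -4 + S - c (E(S, c) = -4 + (S - c) = -4 + S - c)
-474168/(-154271) + E(-197, 410)/L(476) = -474168/(-154271) + (-4 - 197 - 1*410)/396 = -474168*(-1/154271) + (-4 - 197 - 410)*(1/396) = 474168/154271 - 611*1/396 = 474168/154271 - 611/396 = 93510947/61091316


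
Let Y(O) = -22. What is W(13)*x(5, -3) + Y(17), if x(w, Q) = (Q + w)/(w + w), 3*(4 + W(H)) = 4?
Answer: -338/15 ≈ -22.533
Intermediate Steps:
W(H) = -8/3 (W(H) = -4 + (1/3)*4 = -4 + 4/3 = -8/3)
x(w, Q) = (Q + w)/(2*w) (x(w, Q) = (Q + w)/((2*w)) = (Q + w)*(1/(2*w)) = (Q + w)/(2*w))
W(13)*x(5, -3) + Y(17) = -4*(-3 + 5)/(3*5) - 22 = -4*2/(3*5) - 22 = -8/3*1/5 - 22 = -8/15 - 22 = -338/15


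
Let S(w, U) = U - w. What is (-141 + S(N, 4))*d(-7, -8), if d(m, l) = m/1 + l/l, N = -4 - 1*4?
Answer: 774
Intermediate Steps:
N = -8 (N = -4 - 4 = -8)
d(m, l) = 1 + m (d(m, l) = m*1 + 1 = m + 1 = 1 + m)
(-141 + S(N, 4))*d(-7, -8) = (-141 + (4 - 1*(-8)))*(1 - 7) = (-141 + (4 + 8))*(-6) = (-141 + 12)*(-6) = -129*(-6) = 774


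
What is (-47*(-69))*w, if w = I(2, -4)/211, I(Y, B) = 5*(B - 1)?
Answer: -81075/211 ≈ -384.24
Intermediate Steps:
I(Y, B) = -5 + 5*B (I(Y, B) = 5*(-1 + B) = -5 + 5*B)
w = -25/211 (w = (-5 + 5*(-4))/211 = (-5 - 20)*(1/211) = -25*1/211 = -25/211 ≈ -0.11848)
(-47*(-69))*w = -47*(-69)*(-25/211) = 3243*(-25/211) = -81075/211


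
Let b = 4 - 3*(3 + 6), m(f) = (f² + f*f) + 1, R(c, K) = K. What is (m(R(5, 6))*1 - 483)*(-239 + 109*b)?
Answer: 1125860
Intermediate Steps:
m(f) = 1 + 2*f² (m(f) = (f² + f²) + 1 = 2*f² + 1 = 1 + 2*f²)
b = -23 (b = 4 - 3*9 = 4 - 27 = -23)
(m(R(5, 6))*1 - 483)*(-239 + 109*b) = ((1 + 2*6²)*1 - 483)*(-239 + 109*(-23)) = ((1 + 2*36)*1 - 483)*(-239 - 2507) = ((1 + 72)*1 - 483)*(-2746) = (73*1 - 483)*(-2746) = (73 - 483)*(-2746) = -410*(-2746) = 1125860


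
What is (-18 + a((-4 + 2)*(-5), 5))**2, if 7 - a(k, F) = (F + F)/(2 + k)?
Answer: 5041/36 ≈ 140.03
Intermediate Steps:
a(k, F) = 7 - 2*F/(2 + k) (a(k, F) = 7 - (F + F)/(2 + k) = 7 - 2*F/(2 + k))
(-18 + a((-4 + 2)*(-5), 5))**2 = (-18 + (14 - 2*5 + 7*((-4 + 2)*(-5)))/(2 + (-4 + 2)*(-5)))**2 = (-18 + (14 - 10 + 7*(-2*(-5)))/(2 - 2*(-5)))**2 = (-18 + (14 - 10 + 7*10)/(2 + 10))**2 = (-18 + (14 - 10 + 70)/12)**2 = (-18 + (1/12)*74)**2 = (-18 + 37/6)**2 = (-71/6)**2 = 5041/36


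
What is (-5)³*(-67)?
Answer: 8375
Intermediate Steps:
(-5)³*(-67) = -125*(-67) = 8375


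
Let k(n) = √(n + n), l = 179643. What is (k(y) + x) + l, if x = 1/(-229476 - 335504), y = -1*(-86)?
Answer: 101494702139/564980 + 2*√43 ≈ 1.7966e+5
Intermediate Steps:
y = 86
k(n) = √2*√n (k(n) = √(2*n) = √2*√n)
x = -1/564980 (x = 1/(-564980) = -1/564980 ≈ -1.7700e-6)
(k(y) + x) + l = (√2*√86 - 1/564980) + 179643 = (2*√43 - 1/564980) + 179643 = (-1/564980 + 2*√43) + 179643 = 101494702139/564980 + 2*√43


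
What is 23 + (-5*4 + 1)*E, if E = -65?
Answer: 1258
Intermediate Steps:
23 + (-5*4 + 1)*E = 23 + (-5*4 + 1)*(-65) = 23 + (-20 + 1)*(-65) = 23 - 19*(-65) = 23 + 1235 = 1258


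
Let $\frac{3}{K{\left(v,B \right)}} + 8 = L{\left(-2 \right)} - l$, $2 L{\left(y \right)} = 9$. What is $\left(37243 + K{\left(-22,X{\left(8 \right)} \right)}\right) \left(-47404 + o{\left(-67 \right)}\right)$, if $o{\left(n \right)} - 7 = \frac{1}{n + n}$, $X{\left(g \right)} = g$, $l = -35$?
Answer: $- \frac{4967304493895}{2814} \approx -1.7652 \cdot 10^{9}$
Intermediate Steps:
$L{\left(y \right)} = \frac{9}{2}$ ($L{\left(y \right)} = \frac{1}{2} \cdot 9 = \frac{9}{2}$)
$K{\left(v,B \right)} = \frac{2}{21}$ ($K{\left(v,B \right)} = \frac{3}{-8 + \left(\frac{9}{2} - -35\right)} = \frac{3}{-8 + \left(\frac{9}{2} + 35\right)} = \frac{3}{-8 + \frac{79}{2}} = \frac{3}{\frac{63}{2}} = 3 \cdot \frac{2}{63} = \frac{2}{21}$)
$o{\left(n \right)} = 7 + \frac{1}{2 n}$ ($o{\left(n \right)} = 7 + \frac{1}{n + n} = 7 + \frac{1}{2 n}$)
$\left(37243 + K{\left(-22,X{\left(8 \right)} \right)}\right) \left(-47404 + o{\left(-67 \right)}\right) = \left(37243 + \frac{2}{21}\right) \left(-47404 + \left(7 + \frac{1}{2 \left(-67\right)}\right)\right) = \frac{782105 \left(-47404 + \left(7 + \frac{1}{2} \left(- \frac{1}{67}\right)\right)\right)}{21} = \frac{782105 \left(-47404 + \left(7 - \frac{1}{134}\right)\right)}{21} = \frac{782105 \left(-47404 + \frac{937}{134}\right)}{21} = \frac{782105}{21} \left(- \frac{6351199}{134}\right) = - \frac{4967304493895}{2814}$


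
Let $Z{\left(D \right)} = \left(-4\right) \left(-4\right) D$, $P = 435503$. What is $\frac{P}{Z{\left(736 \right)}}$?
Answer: $\frac{435503}{11776} \approx 36.982$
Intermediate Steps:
$Z{\left(D \right)} = 16 D$
$\frac{P}{Z{\left(736 \right)}} = \frac{435503}{16 \cdot 736} = \frac{435503}{11776}$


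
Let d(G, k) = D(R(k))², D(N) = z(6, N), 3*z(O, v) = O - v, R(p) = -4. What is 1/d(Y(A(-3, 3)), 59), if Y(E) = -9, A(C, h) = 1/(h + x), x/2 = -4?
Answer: 9/100 ≈ 0.090000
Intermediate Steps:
x = -8 (x = 2*(-4) = -8)
A(C, h) = 1/(-8 + h) (A(C, h) = 1/(h - 8) = 1/(-8 + h))
z(O, v) = -v/3 + O/3 (z(O, v) = (O - v)/3 = -v/3 + O/3)
D(N) = 2 - N/3 (D(N) = -N/3 + (⅓)*6 = -N/3 + 2 = 2 - N/3)
d(G, k) = 100/9 (d(G, k) = (2 - ⅓*(-4))² = (2 + 4/3)² = (10/3)² = 100/9)
1/d(Y(A(-3, 3)), 59) = 1/(100/9) = 9/100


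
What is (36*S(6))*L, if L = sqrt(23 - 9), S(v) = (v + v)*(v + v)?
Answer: 5184*sqrt(14) ≈ 19397.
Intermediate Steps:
S(v) = 4*v**2 (S(v) = (2*v)*(2*v) = 4*v**2)
L = sqrt(14) ≈ 3.7417
(36*S(6))*L = (36*(4*6**2))*sqrt(14) = (36*(4*36))*sqrt(14) = (36*144)*sqrt(14) = 5184*sqrt(14)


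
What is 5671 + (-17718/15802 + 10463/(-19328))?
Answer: 865767509373/152710528 ≈ 5669.3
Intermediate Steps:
5671 + (-17718/15802 + 10463/(-19328)) = 5671 + (-17718*1/15802 + 10463*(-1/19328)) = 5671 + (-8859/7901 - 10463/19328) = 5671 - 253894915/152710528 = 865767509373/152710528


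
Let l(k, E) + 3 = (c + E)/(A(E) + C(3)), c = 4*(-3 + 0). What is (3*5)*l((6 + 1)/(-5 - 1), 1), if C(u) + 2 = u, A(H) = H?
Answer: -255/2 ≈ -127.50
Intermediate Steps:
C(u) = -2 + u
c = -12 (c = 4*(-3) = -12)
l(k, E) = -3 + (-12 + E)/(1 + E) (l(k, E) = -3 + (-12 + E)/(E + (-2 + 3)) = -3 + (-12 + E)/(E + 1) = -3 + (-12 + E)/(1 + E))
(3*5)*l((6 + 1)/(-5 - 1), 1) = (3*5)*((-15 - 2*1)/(1 + 1)) = 15*((-15 - 2)/2) = 15*((½)*(-17)) = 15*(-17/2) = -255/2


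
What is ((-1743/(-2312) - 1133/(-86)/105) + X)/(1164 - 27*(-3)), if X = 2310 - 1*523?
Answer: 18663100553/12996156600 ≈ 1.4360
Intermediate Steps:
X = 1787 (X = 2310 - 523 = 1787)
((-1743/(-2312) - 1133/(-86)/105) + X)/(1164 - 27*(-3)) = ((-1743/(-2312) - 1133/(-86)/105) + 1787)/(1164 - 27*(-3)) = ((-1743*(-1/2312) - 1133*(-1/86)*(1/105)) + 1787)/(1164 + 81) = ((1743/2312 + (1133/86)*(1/105)) + 1787)/1245 = ((1743/2312 + 1133/9030) + 1787)*(1/1245) = (9179393/10438680 + 1787)*(1/1245) = (18663100553/10438680)*(1/1245) = 18663100553/12996156600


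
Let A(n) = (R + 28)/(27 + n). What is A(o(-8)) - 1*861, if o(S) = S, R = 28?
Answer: -16303/19 ≈ -858.05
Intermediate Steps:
A(n) = 56/(27 + n) (A(n) = (28 + 28)/(27 + n) = 56/(27 + n))
A(o(-8)) - 1*861 = 56/(27 - 8) - 1*861 = 56/19 - 861 = -16303/19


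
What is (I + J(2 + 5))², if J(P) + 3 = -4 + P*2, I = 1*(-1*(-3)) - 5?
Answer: 25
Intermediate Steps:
I = -2 (I = 1*3 - 5 = 3 - 5 = -2)
J(P) = -7 + 2*P (J(P) = -3 + (-4 + P*2) = -3 + (-4 + 2*P) = -7 + 2*P)
(I + J(2 + 5))² = (-2 + (-7 + 2*(2 + 5)))² = (-2 + (-7 + 2*7))² = (-2 + (-7 + 14))² = (-2 + 7)² = 5² = 25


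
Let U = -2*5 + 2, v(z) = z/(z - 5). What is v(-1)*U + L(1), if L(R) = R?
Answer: -⅓ ≈ -0.33333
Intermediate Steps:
v(z) = z/(-5 + z)
U = -8 (U = -10 + 2 = -8)
v(-1)*U + L(1) = -1/(-5 - 1)*(-8) + 1 = -1/(-6)*(-8) + 1 = -1*(-⅙)*(-8) + 1 = (⅙)*(-8) + 1 = -4/3 + 1 = -⅓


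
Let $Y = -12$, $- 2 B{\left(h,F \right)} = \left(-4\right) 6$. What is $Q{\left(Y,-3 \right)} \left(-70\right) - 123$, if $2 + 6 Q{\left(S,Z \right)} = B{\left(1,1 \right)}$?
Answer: $- \frac{719}{3} \approx -239.67$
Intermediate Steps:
$B{\left(h,F \right)} = 12$ ($B{\left(h,F \right)} = - \frac{\left(-4\right) 6}{2} = \left(- \frac{1}{2}\right) \left(-24\right) = 12$)
$Q{\left(S,Z \right)} = \frac{5}{3}$ ($Q{\left(S,Z \right)} = - \frac{1}{3} + \frac{1}{6} \cdot 12 = - \frac{1}{3} + 2 = \frac{5}{3}$)
$Q{\left(Y,-3 \right)} \left(-70\right) - 123 = \frac{5}{3} \left(-70\right) - 123 = - \frac{350}{3} - 123 = - \frac{719}{3}$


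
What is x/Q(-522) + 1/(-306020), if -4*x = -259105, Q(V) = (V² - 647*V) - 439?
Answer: 9911109123/93302284790 ≈ 0.10623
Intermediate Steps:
Q(V) = -439 + V² - 647*V
x = 259105/4 (x = -¼*(-259105) = 259105/4 ≈ 64776.)
x/Q(-522) + 1/(-306020) = 259105/(4*(-439 + (-522)² - 647*(-522))) + 1/(-306020) = 259105/(4*(-439 + 272484 + 337734)) - 1/306020 = (259105/4)/609779 - 1/306020 = (259105/4)*(1/609779) - 1/306020 = 259105/2439116 - 1/306020 = 9911109123/93302284790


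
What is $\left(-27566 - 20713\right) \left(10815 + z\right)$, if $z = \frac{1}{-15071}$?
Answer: $- \frac{1124161783008}{2153} \approx -5.2214 \cdot 10^{8}$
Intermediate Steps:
$z = - \frac{1}{15071} \approx -6.6353 \cdot 10^{-5}$
$\left(-27566 - 20713\right) \left(10815 + z\right) = \left(-27566 - 20713\right) \left(10815 - \frac{1}{15071}\right) = \left(-48279\right) \frac{162992864}{15071} = - \frac{1124161783008}{2153}$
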